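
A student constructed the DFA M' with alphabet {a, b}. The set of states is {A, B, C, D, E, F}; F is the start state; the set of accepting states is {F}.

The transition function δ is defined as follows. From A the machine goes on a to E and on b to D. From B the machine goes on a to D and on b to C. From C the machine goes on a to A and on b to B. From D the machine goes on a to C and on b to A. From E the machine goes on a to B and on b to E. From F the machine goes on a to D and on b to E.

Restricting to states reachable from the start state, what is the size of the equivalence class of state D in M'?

All states are reachable from the start state.
Initial partition by acceptance: {F} | {A,B,C,D,E}.
The partition is now stable with 2 blocks: {F} | {A,B,C,D,E}.
The equivalence class containing D is {A,B,C,D,E}, of size 5.

5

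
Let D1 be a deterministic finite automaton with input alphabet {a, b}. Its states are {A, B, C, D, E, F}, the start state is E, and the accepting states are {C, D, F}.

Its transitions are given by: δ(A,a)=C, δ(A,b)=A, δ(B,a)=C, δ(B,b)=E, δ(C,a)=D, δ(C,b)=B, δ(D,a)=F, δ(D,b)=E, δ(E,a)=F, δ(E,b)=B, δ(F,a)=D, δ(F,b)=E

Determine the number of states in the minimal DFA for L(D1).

2

First remove the unreachable states {A}; 5 states remain.
P0 = {C,D,F} | {B,E}.
Stable partition: {C,D,F} | {B,E} — 2 equivalence classes.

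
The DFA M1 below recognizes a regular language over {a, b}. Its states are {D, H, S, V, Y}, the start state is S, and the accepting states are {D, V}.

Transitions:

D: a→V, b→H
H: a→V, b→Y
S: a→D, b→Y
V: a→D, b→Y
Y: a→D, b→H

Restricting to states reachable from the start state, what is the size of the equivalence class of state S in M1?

3

Start with accepting vs non-accepting: {D,V} | {H,S,Y}.
Stable partition: {D,V} | {H,S,Y} — 2 equivalence classes.
The equivalence class containing S is {H,S,Y}, of size 3.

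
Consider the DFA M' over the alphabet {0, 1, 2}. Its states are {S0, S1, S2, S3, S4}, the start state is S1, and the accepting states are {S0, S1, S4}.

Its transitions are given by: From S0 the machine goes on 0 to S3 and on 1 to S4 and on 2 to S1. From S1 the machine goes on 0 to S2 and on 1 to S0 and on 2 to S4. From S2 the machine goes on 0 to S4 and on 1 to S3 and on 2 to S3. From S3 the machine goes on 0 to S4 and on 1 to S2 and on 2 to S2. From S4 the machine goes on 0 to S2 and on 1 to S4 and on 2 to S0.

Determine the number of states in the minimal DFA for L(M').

2

Every state is reachable, so we keep all 5.
Initial partition by acceptance: {S0,S1,S4} | {S2,S3}.
The partition is now stable with 2 blocks: {S0,S1,S4} | {S2,S3}.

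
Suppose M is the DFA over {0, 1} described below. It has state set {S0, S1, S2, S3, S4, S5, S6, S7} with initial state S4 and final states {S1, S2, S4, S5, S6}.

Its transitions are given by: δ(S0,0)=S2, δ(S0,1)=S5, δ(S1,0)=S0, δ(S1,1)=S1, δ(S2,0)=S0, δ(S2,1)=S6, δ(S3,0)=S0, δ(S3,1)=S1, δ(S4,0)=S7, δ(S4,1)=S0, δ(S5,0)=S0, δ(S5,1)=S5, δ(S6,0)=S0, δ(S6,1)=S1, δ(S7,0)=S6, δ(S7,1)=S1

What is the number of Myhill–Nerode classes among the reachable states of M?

3

First remove the unreachable states {S3}; 7 states remain.
Start with accepting vs non-accepting: {S1,S2,S4,S5,S6} | {S0,S7}.
Refine {S1,S2,S4,S5,S6} on symbol 1: members go to different blocks, giving {S1,S2,S5,S6} and {S4}.
Stable partition: {S1,S2,S5,S6} | {S0,S7} | {S4} — 3 equivalence classes.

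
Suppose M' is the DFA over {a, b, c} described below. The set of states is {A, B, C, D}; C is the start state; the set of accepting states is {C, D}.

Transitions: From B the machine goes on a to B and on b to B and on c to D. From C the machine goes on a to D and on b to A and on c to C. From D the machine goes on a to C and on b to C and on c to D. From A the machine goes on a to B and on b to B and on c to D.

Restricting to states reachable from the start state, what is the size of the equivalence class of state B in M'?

Every state is reachable, so we keep all 4.
Initial partition by acceptance: {C,D} | {A,B}.
Split {C,D} by δ(·,b) → {C} and {D}.
No further refinement is possible. Final partition (3 blocks): {C} | {A,B} | {D}.
The equivalence class containing B is {A,B}, of size 2.

2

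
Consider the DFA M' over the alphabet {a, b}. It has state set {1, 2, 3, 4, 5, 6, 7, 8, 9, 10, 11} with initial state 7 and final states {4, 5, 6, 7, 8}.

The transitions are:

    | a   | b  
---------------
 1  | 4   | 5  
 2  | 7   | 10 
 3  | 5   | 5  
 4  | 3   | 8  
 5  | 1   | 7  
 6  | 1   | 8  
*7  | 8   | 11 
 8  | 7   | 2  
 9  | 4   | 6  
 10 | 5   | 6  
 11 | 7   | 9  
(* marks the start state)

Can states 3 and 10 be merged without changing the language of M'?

P0 = {4,5,6,7,8} | {1,2,3,9,10,11}.
On input a, block {4,5,6,7,8} splits into {4,5,6} and {7,8}.
On input a, block {1,2,3,9,10,11} splits into {1,3,9,10} and {2,11}.
No further refinement is possible. Final partition (4 blocks): {4,5,6} | {1,3,9,10} | {7,8} | {2,11}.
3 and 10 lie in the same block of the stable partition, so they are equivalent — no string distinguishes them.

Yes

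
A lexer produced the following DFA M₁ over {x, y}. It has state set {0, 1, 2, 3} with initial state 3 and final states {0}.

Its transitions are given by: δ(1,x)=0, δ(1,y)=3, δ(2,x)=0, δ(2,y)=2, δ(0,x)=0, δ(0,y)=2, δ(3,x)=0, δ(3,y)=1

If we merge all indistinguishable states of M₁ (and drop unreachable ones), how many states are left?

Every state is reachable, so we keep all 4.
Initial partition by acceptance: {0} | {1,2,3}.
No further refinement is possible. Final partition (2 blocks): {0} | {1,2,3}.

2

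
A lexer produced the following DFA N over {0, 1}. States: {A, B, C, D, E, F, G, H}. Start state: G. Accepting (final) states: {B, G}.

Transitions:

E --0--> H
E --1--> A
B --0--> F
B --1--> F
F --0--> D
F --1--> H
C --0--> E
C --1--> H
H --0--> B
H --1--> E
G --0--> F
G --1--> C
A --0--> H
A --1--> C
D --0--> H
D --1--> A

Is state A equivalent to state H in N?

No

Initial partition by acceptance: {B,G} | {A,C,D,E,F,H}.
Refine {A,C,D,E,F,H} on symbol 0: members go to different blocks, giving {A,C,D,E,F} and {H}.
Refine {A,C,D,E,F} on symbol 0: members go to different blocks, giving {A,D,E} and {C,F}.
Split {A,D,E} by δ(·,1) → {D,E} and {A}.
Stable partition: {B,G} | {D,E} | {H} | {C,F} | {A} — 5 equivalence classes.
A and H end up in different blocks, so they are distinguishable. For instance, the string '0' is accepted from only H.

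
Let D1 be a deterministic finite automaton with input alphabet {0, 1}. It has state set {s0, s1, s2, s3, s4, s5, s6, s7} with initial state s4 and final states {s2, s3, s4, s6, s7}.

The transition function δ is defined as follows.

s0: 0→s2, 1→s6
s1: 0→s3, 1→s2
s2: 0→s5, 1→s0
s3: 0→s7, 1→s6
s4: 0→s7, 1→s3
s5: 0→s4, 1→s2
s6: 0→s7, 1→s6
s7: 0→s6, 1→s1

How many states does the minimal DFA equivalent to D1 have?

Every state is reachable, so we keep all 8.
Start with accepting vs non-accepting: {s2,s3,s4,s6,s7} | {s0,s1,s5}.
Refine {s2,s3,s4,s6,s7} on symbol 0: members go to different blocks, giving {s3,s4,s6,s7} and {s2}.
Split {s3,s4,s6,s7} by δ(·,1) → {s3,s4,s6} and {s7}.
On input 0, block {s0,s1,s5} splits into {s1,s5} and {s0}.
Stable partition: {s3,s4,s6} | {s1,s5} | {s2} | {s7} | {s0} — 5 equivalence classes.

5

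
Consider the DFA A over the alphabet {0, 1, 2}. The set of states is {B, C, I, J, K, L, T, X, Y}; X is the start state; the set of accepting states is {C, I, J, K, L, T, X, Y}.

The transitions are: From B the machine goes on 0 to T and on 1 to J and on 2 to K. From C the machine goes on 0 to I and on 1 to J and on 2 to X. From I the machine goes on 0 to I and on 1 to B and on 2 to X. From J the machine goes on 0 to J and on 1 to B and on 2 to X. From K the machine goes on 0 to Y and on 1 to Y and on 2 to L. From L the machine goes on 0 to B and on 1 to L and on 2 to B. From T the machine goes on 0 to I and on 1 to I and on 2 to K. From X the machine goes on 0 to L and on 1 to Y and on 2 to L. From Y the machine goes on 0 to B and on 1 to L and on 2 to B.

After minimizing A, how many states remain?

5

First remove the unreachable states {C}; 8 states remain.
Initial partition by acceptance: {I,J,K,L,T,X,Y} | {B}.
On input 0, block {I,J,K,L,T,X,Y} splits into {I,J,K,T,X} and {L,Y}.
Split {I,J,K,T,X} by δ(·,0) → {I,J,T} and {K,X}.
On input 1, block {I,J,T} splits into {I,J} and {T}.
Stable partition: {I,J} | {B} | {L,Y} | {K,X} | {T} — 5 equivalence classes.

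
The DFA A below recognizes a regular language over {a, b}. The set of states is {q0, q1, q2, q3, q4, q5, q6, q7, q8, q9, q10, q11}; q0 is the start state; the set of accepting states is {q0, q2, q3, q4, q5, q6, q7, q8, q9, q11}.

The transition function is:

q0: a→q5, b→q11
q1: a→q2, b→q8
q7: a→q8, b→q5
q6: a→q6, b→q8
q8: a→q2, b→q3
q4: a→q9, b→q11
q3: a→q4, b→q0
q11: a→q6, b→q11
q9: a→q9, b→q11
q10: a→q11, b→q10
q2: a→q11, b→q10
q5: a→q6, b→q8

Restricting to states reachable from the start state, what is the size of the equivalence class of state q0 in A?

2

Reachable states from the start: {q0,q2,q3,q4,q5,q6,q8,q9,q10,q11}. Unreachable: {q1,q7} — drop them.
Initial partition by acceptance: {q0,q2,q3,q4,q5,q6,q8,q9,q11} | {q10}.
Refine {q0,q2,q3,q4,q5,q6,q8,q9,q11} on symbol b: members go to different blocks, giving {q0,q3,q4,q5,q6,q8,q9,q11} and {q2}.
Refine {q0,q3,q4,q5,q6,q8,q9,q11} on symbol a: members go to different blocks, giving {q0,q3,q4,q5,q6,q9,q11} and {q8}.
On input b, block {q0,q3,q4,q5,q6,q9,q11} splits into {q0,q3,q4,q9,q11} and {q5,q6}.
Refine {q0,q3,q4,q9,q11} on symbol a: members go to different blocks, giving {q3,q4,q9} and {q0,q11}.
No further refinement is possible. Final partition (6 blocks): {q3,q4,q9} | {q10} | {q2} | {q8} | {q5,q6} | {q0,q11}.
The equivalence class containing q0 is {q0,q11}, of size 2.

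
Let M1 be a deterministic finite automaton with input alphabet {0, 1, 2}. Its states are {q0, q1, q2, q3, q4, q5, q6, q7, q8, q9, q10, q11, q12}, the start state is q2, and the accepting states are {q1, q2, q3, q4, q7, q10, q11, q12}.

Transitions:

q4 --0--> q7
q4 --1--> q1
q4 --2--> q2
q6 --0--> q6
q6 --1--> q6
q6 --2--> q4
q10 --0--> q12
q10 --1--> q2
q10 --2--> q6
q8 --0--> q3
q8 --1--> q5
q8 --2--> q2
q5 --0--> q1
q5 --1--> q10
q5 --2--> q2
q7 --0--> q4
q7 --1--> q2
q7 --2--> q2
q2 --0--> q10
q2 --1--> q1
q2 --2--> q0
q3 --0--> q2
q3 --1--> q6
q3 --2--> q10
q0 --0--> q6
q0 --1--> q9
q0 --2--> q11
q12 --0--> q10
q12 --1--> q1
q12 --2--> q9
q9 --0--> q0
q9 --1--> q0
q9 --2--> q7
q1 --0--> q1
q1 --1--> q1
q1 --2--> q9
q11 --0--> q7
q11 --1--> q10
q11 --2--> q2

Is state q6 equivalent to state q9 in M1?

Yes

States {q3,q5,q8} cannot be reached from the start state, so discard them.
Initial partition by acceptance: {q1,q2,q4,q7,q10,q11,q12} | {q0,q6,q9}.
Refine {q1,q2,q4,q7,q10,q11,q12} on symbol 2: members go to different blocks, giving {q1,q2,q10,q12} and {q4,q7,q11}.
The partition is now stable with 3 blocks: {q1,q2,q10,q12} | {q0,q6,q9} | {q4,q7,q11}.
q6 and q9 lie in the same block of the stable partition, so they are equivalent — no string distinguishes them.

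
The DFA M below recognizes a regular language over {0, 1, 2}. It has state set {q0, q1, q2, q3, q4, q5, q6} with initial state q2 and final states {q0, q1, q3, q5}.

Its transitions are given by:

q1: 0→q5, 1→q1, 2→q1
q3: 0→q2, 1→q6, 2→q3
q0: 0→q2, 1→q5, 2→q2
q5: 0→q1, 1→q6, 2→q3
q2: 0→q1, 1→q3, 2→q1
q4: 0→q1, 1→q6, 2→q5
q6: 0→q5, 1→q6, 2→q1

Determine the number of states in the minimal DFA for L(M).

States {q0,q4} cannot be reached from the start state, so discard them.
Start with accepting vs non-accepting: {q1,q3,q5} | {q2,q6}.
On input 0, block {q1,q3,q5} splits into {q1,q5} and {q3}.
Split {q1,q5} by δ(·,1) → {q1} and {q5}.
Refine {q2,q6} on symbol 0: members go to different blocks, giving {q2} and {q6}.
No further refinement is possible. Final partition (5 blocks): {q1} | {q2} | {q3} | {q5} | {q6}.

5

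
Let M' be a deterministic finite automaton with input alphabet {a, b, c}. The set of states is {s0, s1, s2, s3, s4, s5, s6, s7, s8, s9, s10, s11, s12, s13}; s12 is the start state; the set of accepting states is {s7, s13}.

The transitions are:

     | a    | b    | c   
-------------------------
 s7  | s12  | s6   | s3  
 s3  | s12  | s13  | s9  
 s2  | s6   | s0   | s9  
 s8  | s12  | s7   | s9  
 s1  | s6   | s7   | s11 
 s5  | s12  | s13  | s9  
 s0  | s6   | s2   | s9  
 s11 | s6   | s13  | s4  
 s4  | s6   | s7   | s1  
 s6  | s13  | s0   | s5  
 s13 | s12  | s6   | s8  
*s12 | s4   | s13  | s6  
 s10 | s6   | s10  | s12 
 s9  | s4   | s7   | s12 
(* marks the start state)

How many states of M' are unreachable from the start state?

1

Starting at s12 and following transitions, the reachable set is {s0, s1, s2, s3, s4, s5, s6, s7, s8, s9, s11, s12, s13}. That leaves s10 unreachable — 1 in total.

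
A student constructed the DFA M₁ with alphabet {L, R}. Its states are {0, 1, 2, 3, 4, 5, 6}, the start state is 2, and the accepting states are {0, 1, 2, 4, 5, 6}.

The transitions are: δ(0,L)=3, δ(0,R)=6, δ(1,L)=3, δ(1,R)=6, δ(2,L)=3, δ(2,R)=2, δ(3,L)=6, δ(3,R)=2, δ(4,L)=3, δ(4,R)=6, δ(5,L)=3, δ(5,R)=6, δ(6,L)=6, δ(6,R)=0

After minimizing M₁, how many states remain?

4

States {1,4,5} cannot be reached from the start state, so discard them.
Initial partition by acceptance: {0,2,6} | {3}.
Refine {0,2,6} on symbol L: members go to different blocks, giving {0,2} and {6}.
Refine {0,2} on symbol R: members go to different blocks, giving {0} and {2}.
No further refinement is possible. Final partition (4 blocks): {0} | {3} | {6} | {2}.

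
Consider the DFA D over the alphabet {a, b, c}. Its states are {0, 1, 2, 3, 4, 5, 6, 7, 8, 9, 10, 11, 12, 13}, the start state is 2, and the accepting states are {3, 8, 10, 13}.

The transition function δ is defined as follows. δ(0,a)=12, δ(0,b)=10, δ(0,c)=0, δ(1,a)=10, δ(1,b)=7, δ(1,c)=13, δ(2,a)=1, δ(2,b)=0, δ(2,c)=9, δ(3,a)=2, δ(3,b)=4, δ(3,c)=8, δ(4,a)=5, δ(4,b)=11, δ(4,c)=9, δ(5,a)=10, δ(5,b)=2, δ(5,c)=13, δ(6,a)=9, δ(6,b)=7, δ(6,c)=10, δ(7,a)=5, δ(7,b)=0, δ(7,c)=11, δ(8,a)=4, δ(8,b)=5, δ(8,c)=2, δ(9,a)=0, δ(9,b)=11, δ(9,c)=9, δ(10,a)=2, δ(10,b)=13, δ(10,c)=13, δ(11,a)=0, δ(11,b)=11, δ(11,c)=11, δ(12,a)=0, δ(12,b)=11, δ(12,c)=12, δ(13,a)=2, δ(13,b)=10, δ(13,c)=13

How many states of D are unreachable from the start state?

4

No path from 2 leads to 3, 4, 6, 8; the other 10 states are all reachable.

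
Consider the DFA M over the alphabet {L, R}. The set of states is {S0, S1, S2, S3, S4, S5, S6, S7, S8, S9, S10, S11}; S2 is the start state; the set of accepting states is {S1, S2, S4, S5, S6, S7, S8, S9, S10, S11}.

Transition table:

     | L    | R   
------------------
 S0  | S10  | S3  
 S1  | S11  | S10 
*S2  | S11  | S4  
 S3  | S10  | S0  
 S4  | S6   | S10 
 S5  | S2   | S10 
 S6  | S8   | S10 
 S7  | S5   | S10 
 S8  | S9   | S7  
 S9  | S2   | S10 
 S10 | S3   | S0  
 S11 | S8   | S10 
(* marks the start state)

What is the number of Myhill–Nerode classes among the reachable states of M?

States {S1} cannot be reached from the start state, so discard them.
Initial partition by acceptance: {S2,S4,S5,S6,S7,S8,S9,S10,S11} | {S0,S3}.
On input L, block {S2,S4,S5,S6,S7,S8,S9,S10,S11} splits into {S2,S4,S5,S6,S7,S8,S9,S11} and {S10}.
Split {S2,S4,S5,S6,S7,S8,S9,S11} by δ(·,R) → {S4,S5,S6,S7,S9,S11} and {S2,S8}.
On input L, block {S4,S5,S6,S7,S9,S11} splits into {S5,S6,S9,S11} and {S4,S7}.
No further refinement is possible. Final partition (5 blocks): {S5,S6,S9,S11} | {S0,S3} | {S10} | {S2,S8} | {S4,S7}.

5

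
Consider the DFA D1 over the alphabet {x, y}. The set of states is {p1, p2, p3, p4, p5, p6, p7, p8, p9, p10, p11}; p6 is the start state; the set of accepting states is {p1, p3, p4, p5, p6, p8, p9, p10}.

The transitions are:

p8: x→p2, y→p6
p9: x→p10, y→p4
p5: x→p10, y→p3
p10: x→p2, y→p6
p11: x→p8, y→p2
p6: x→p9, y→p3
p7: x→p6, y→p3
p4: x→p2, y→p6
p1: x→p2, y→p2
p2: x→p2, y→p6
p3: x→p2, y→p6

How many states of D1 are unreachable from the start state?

5

Starting at p6 and following transitions, the reachable set is {p2, p3, p4, p6, p9, p10}. That leaves p1, p5, p7, p8, p11 unreachable — 5 in total.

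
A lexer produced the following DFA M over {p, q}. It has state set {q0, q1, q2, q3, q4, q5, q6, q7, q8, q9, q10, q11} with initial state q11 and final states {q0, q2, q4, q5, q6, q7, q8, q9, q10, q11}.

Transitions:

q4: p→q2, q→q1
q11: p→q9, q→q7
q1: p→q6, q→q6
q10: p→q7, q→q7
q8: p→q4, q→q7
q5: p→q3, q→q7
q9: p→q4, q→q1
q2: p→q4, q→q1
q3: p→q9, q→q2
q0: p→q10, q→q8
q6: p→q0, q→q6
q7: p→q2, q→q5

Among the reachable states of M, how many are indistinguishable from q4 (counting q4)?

P0 = {q0,q2,q4,q5,q6,q7,q8,q9,q10,q11} | {q1,q3}.
Split {q0,q2,q4,q5,q6,q7,q8,q9,q10,q11} by δ(·,p) → {q0,q2,q4,q6,q7,q8,q9,q10,q11} and {q5}.
Refine {q0,q2,q4,q6,q7,q8,q9,q10,q11} on symbol q: members go to different blocks, giving {q0,q6,q8,q10,q11} and {q2,q4,q9} and {q7}.
On input p, block {q0,q6,q8,q10,q11} splits into {q0,q6} and {q8,q11} and {q10}.
On input p, block {q0,q6} splits into {q0} and {q6}.
On input p, block {q1,q3} splits into {q1} and {q3}.
No further refinement is possible. Final partition (9 blocks): {q0} | {q1} | {q5} | {q2,q4,q9} | {q7} | {q8,q11} | {q10} | {q6} | {q3}.
State q4 belongs to the block {q2,q4,q9}, which has 3 states.

3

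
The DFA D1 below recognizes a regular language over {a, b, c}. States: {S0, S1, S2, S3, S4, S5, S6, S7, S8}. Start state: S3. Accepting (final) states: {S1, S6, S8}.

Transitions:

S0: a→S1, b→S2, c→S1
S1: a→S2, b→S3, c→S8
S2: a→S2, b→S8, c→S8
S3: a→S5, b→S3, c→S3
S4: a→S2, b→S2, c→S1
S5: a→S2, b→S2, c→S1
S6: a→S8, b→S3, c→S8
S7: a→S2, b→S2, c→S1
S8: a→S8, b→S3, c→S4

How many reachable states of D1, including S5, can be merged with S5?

States {S0,S6,S7} cannot be reached from the start state, so discard them.
P0 = {S1,S8} | {S2,S3,S4,S5}.
Split {S1,S8} by δ(·,a) → {S1} and {S8}.
Split {S2,S3,S4,S5} by δ(·,b) → {S3,S4,S5} and {S2}.
Split {S3,S4,S5} by δ(·,a) → {S4,S5} and {S3}.
Stable partition: {S1} | {S4,S5} | {S8} | {S2} | {S3} — 5 equivalence classes.
State S5 belongs to the block {S4,S5}, which has 2 states.

2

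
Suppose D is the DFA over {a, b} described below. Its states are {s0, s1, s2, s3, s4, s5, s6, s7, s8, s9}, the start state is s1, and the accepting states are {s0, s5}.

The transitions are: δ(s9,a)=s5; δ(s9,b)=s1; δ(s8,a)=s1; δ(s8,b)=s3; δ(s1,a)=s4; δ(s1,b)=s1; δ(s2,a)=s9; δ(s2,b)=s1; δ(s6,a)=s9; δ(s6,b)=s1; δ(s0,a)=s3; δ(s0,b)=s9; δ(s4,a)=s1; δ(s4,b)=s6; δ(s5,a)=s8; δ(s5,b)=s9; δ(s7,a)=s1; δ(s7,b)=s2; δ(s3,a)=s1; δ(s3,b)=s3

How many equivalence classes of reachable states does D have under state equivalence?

First remove the unreachable states {s0,s2,s7}; 7 states remain.
Initial partition by acceptance: {s5} | {s1,s3,s4,s6,s8,s9}.
Refine {s1,s3,s4,s6,s8,s9} on symbol a: members go to different blocks, giving {s1,s3,s4,s6,s8} and {s9}.
Split {s1,s3,s4,s6,s8} by δ(·,a) → {s1,s3,s4,s8} and {s6}.
Refine {s1,s3,s4,s8} on symbol b: members go to different blocks, giving {s1,s3,s8} and {s4}.
Refine {s1,s3,s8} on symbol a: members go to different blocks, giving {s3,s8} and {s1}.
Stable partition: {s5} | {s3,s8} | {s9} | {s6} | {s4} | {s1} — 6 equivalence classes.

6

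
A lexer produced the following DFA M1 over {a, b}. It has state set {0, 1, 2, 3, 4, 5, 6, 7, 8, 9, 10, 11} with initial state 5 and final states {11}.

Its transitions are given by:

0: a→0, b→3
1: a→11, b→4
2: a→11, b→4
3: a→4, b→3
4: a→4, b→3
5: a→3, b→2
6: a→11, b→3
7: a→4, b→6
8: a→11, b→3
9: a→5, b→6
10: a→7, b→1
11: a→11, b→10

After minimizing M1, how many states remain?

5

States {0,8,9} cannot be reached from the start state, so discard them.
Initial partition by acceptance: {11} | {1,2,3,4,5,6,7,10}.
Refine {1,2,3,4,5,6,7,10} on symbol a: members go to different blocks, giving {3,4,5,7,10} and {1,2,6}.
Refine {3,4,5,7,10} on symbol b: members go to different blocks, giving {5,7,10} and {3,4}.
Split {5,7,10} by δ(·,a) → {5,7} and {10}.
The partition is now stable with 5 blocks: {11} | {5,7} | {1,2,6} | {3,4} | {10}.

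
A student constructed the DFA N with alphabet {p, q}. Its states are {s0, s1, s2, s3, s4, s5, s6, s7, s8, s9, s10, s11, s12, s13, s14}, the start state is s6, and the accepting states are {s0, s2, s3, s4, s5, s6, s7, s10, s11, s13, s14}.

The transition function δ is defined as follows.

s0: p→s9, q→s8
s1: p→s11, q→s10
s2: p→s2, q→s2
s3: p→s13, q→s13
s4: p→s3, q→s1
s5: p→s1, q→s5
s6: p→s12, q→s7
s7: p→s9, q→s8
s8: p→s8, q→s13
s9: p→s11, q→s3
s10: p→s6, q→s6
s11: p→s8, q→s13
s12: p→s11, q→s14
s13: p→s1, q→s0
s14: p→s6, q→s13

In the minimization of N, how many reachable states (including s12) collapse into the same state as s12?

Reachable states from the start: {s0,s1,s3,s6,s7,s8,s9,s10,s11,s12,s13,s14}. Unreachable: {s2,s4,s5} — drop them.
Initial partition by acceptance: {s0,s3,s6,s7,s10,s11,s13,s14} | {s1,s8,s9,s12}.
Split {s0,s3,s6,s7,s10,s11,s13,s14} by δ(·,p) → {s0,s6,s7,s11,s13} and {s3,s10,s14}.
Split {s0,s6,s7,s11,s13} by δ(·,q) → {s6,s11,s13} and {s0,s7}.
On input q, block {s6,s11,s13} splits into {s6,s13} and {s11}.
On input p, block {s1,s8,s9,s12} splits into {s1,s9,s12} and {s8}.
No further refinement is possible. Final partition (6 blocks): {s6,s13} | {s1,s9,s12} | {s3,s10,s14} | {s0,s7} | {s11} | {s8}.
State s12 belongs to the block {s1,s9,s12}, which has 3 states.

3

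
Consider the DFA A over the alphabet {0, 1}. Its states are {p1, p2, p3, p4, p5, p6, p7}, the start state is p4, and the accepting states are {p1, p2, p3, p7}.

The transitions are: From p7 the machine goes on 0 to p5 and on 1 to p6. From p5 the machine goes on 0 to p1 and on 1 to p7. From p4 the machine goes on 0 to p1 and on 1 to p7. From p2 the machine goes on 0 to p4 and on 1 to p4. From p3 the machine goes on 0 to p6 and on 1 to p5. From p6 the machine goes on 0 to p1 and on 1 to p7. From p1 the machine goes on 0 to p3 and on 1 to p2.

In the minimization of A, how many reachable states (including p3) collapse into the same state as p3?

All states are reachable from the start state.
Initial partition by acceptance: {p1,p2,p3,p7} | {p4,p5,p6}.
On input 0, block {p1,p2,p3,p7} splits into {p2,p3,p7} and {p1}.
No further refinement is possible. Final partition (3 blocks): {p2,p3,p7} | {p4,p5,p6} | {p1}.
State p3 belongs to the block {p2,p3,p7}, which has 3 states.

3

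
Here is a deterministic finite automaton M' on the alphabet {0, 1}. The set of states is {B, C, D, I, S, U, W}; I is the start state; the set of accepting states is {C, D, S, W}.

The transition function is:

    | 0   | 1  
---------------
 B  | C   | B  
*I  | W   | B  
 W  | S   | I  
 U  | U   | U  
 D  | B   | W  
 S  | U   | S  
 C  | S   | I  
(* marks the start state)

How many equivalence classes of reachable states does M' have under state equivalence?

4

First remove the unreachable states {D}; 6 states remain.
P0 = {C,S,W} | {B,I,U}.
Split {C,S,W} by δ(·,0) → {C,W} and {S}.
On input 0, block {B,I,U} splits into {B,I} and {U}.
No further refinement is possible. Final partition (4 blocks): {C,W} | {B,I} | {S} | {U}.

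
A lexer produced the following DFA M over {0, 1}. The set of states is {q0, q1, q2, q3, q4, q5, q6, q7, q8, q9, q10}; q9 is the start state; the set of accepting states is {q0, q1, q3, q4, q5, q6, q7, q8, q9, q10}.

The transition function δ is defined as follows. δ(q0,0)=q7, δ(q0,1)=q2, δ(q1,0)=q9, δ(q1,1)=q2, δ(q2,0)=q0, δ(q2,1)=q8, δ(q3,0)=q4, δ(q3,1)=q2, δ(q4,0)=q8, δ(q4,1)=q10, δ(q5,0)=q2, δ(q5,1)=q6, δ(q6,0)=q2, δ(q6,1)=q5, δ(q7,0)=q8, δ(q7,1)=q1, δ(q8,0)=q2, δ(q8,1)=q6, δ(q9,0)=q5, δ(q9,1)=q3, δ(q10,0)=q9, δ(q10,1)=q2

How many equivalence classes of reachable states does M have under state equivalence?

Every state is reachable, so we keep all 11.
P0 = {q0,q1,q3,q4,q5,q6,q7,q8,q9,q10} | {q2}.
On input 0, block {q0,q1,q3,q4,q5,q6,q7,q8,q9,q10} splits into {q0,q1,q3,q4,q7,q9,q10} and {q5,q6,q8}.
On input 0, block {q0,q1,q3,q4,q7,q9,q10} splits into {q0,q1,q3,q10} and {q4,q7,q9}.
Stable partition: {q0,q1,q3,q10} | {q2} | {q5,q6,q8} | {q4,q7,q9} — 4 equivalence classes.

4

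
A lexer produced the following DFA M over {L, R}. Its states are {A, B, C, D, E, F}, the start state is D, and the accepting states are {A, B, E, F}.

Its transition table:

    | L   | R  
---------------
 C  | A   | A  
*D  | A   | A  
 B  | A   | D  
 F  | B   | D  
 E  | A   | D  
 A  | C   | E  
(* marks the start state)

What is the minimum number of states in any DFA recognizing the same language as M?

3

Reachable states from the start: {A,C,D,E}. Unreachable: {B,F} — drop them.
Start with accepting vs non-accepting: {A,E} | {C,D}.
Split {A,E} by δ(·,L) → {A} and {E}.
The partition is now stable with 3 blocks: {A} | {C,D} | {E}.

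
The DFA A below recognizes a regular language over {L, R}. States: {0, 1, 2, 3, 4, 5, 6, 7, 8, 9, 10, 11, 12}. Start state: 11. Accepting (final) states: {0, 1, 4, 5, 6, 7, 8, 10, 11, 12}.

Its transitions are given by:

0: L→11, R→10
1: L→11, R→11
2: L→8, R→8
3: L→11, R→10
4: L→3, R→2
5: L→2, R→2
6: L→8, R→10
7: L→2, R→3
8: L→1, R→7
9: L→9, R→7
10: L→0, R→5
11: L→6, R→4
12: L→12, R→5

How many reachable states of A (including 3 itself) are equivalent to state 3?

2

States {9,12} cannot be reached from the start state, so discard them.
Initial partition by acceptance: {0,1,4,5,6,7,8,10,11} | {2,3}.
Split {0,1,4,5,6,7,8,10,11} by δ(·,L) → {0,1,6,8,10,11} and {4,5,7}.
Split {0,1,6,8,10,11} by δ(·,R) → {0,1,6} and {8,10,11}.
Stable partition: {0,1,6} | {2,3} | {4,5,7} | {8,10,11} — 4 equivalence classes.
The equivalence class containing 3 is {2,3}, of size 2.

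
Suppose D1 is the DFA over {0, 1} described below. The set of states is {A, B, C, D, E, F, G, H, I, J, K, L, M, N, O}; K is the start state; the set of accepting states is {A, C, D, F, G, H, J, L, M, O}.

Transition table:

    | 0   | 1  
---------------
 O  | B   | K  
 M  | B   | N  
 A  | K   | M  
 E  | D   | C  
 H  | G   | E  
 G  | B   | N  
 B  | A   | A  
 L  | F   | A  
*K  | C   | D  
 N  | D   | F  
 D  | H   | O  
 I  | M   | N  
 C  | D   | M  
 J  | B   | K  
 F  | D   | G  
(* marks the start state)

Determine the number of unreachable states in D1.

3

BFS from K reaches {A, B, C, D, E, F, G, H, K, M, N, O}; the 3 state(s) I, J, L are never visited.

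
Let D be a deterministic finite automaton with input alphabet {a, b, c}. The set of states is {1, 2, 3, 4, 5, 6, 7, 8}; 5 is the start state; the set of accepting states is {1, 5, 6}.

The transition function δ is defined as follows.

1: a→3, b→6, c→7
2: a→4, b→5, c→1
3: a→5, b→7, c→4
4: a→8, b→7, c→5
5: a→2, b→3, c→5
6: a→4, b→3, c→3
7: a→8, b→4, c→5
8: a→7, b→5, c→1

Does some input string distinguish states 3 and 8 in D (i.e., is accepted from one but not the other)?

Every state is reachable, so we keep all 8.
P0 = {1,5,6} | {2,3,4,7,8}.
Split {1,5,6} by δ(·,b) → {5,6} and {1}.
Split {5,6} by δ(·,c) → {5} and {6}.
On input a, block {2,3,4,7,8} splits into {2,4,7,8} and {3}.
Split {2,4,7,8} by δ(·,b) → {2,8} and {4,7}.
No further refinement is possible. Final partition (6 blocks): {5} | {2,8} | {1} | {6} | {3} | {4,7}.
3 and 8 end up in different blocks, so they are distinguishable. For instance, the string 'a' is accepted from only 3.

Yes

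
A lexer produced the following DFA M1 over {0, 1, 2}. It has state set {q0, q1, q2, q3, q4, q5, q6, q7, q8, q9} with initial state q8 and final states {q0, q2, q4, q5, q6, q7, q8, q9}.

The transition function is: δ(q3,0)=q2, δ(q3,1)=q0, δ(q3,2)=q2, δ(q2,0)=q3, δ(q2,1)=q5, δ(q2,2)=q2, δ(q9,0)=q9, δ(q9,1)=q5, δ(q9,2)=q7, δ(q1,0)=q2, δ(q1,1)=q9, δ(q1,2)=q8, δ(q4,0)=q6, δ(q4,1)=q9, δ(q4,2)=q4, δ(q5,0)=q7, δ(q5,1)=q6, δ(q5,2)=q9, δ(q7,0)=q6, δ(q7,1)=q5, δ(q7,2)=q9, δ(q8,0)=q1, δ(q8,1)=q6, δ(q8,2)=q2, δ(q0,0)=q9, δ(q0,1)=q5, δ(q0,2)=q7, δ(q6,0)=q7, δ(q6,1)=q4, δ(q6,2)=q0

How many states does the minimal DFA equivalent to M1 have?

3

All states are reachable from the start state.
P0 = {q0,q2,q4,q5,q6,q7,q8,q9} | {q1,q3}.
Refine {q0,q2,q4,q5,q6,q7,q8,q9} on symbol 0: members go to different blocks, giving {q0,q4,q5,q6,q7,q9} and {q2,q8}.
The partition is now stable with 3 blocks: {q0,q4,q5,q6,q7,q9} | {q1,q3} | {q2,q8}.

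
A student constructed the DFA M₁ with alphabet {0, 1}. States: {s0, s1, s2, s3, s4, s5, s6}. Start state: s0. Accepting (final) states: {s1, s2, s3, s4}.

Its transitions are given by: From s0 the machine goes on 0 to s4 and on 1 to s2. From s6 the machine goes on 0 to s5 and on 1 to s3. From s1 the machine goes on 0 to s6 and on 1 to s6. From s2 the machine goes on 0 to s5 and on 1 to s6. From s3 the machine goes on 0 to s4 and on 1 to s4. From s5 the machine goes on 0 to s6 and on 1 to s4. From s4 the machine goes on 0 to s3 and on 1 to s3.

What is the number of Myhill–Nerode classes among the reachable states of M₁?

Reachable states from the start: {s0,s2,s3,s4,s5,s6}. Unreachable: {s1} — drop them.
P0 = {s2,s3,s4} | {s0,s5,s6}.
Refine {s2,s3,s4} on symbol 0: members go to different blocks, giving {s3,s4} and {s2}.
Split {s0,s5,s6} by δ(·,0) → {s5,s6} and {s0}.
The partition is now stable with 4 blocks: {s3,s4} | {s5,s6} | {s2} | {s0}.

4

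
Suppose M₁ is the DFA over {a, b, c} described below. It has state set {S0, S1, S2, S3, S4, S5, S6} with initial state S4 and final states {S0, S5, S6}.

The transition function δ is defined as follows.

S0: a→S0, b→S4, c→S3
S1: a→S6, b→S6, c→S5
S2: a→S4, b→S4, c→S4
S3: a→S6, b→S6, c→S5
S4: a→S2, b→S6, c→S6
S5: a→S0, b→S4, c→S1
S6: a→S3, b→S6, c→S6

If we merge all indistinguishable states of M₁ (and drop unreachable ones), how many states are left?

5

Start with accepting vs non-accepting: {S0,S5,S6} | {S1,S2,S3,S4}.
On input a, block {S0,S5,S6} splits into {S0,S5} and {S6}.
On input a, block {S1,S2,S3,S4} splits into {S1,S3} and {S2,S4}.
On input b, block {S2,S4} splits into {S2} and {S4}.
Stable partition: {S0,S5} | {S1,S3} | {S6} | {S2} | {S4} — 5 equivalence classes.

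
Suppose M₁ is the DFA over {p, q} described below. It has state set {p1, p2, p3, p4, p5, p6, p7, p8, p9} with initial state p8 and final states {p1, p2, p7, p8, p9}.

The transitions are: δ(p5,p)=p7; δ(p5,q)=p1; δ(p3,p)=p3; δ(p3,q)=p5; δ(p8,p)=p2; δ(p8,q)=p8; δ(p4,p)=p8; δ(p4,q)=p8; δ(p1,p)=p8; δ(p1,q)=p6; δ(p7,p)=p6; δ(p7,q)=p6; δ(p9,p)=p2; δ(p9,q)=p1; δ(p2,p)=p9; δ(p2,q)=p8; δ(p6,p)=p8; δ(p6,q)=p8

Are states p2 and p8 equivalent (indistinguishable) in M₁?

No

First remove the unreachable states {p3,p4,p5,p7}; 5 states remain.
Initial partition by acceptance: {p1,p2,p8,p9} | {p6}.
Refine {p1,p2,p8,p9} on symbol q: members go to different blocks, giving {p2,p8,p9} and {p1}.
Split {p2,p8,p9} by δ(·,q) → {p2,p8} and {p9}.
Split {p2,p8} by δ(·,p) → {p2} and {p8}.
The partition is now stable with 5 blocks: {p2} | {p6} | {p1} | {p9} | {p8}.
p2 and p8 end up in different blocks, so they are distinguishable. For instance, the string 'pqq' is accepted from only p8.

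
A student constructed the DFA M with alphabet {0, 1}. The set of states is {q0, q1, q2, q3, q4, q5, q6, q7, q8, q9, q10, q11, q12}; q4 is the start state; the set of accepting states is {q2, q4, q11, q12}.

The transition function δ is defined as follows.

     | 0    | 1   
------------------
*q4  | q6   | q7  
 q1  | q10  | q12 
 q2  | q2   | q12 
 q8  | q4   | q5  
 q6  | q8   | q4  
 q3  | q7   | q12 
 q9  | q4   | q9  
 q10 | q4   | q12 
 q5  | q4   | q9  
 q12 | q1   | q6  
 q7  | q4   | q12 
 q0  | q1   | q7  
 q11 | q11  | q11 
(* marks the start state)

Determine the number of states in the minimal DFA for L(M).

6

First remove the unreachable states {q0,q2,q3,q11}; 9 states remain.
P0 = {q4,q12} | {q1,q5,q6,q7,q8,q9,q10}.
On input 0, block {q1,q5,q6,q7,q8,q9,q10} splits into {q5,q7,q8,q9,q10} and {q1,q6}.
On input 1, block {q4,q12} splits into {q4} and {q12}.
On input 1, block {q5,q7,q8,q9,q10} splits into {q5,q8,q9} and {q7,q10}.
Split {q1,q6} by δ(·,0) → {q1} and {q6}.
Stable partition: {q4} | {q5,q8,q9} | {q1} | {q12} | {q7,q10} | {q6} — 6 equivalence classes.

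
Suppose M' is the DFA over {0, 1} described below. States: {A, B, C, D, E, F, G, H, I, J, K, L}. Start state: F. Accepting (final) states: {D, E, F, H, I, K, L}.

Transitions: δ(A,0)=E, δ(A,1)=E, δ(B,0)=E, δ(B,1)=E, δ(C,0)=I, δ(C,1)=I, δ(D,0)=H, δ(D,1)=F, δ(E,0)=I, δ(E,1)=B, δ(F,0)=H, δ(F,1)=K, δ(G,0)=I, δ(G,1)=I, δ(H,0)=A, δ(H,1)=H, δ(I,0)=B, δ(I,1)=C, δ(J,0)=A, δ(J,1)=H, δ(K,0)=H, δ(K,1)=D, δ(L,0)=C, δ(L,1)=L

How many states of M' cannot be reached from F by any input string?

BFS from F reaches {A, B, C, D, E, F, H, I, K}; the 3 state(s) G, J, L are never visited.

3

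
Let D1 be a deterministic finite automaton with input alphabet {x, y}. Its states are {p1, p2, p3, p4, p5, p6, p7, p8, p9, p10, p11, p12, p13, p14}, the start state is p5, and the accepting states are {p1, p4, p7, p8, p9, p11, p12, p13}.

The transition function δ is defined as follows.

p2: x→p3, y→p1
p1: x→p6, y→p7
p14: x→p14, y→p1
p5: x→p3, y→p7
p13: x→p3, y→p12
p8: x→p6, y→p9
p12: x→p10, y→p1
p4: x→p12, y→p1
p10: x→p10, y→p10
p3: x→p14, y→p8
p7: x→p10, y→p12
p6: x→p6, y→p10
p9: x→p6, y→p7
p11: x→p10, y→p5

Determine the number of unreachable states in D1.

4

BFS from p5 reaches {p1, p3, p5, p6, p7, p8, p9, p10, p12, p14}; the 4 state(s) p2, p4, p11, p13 are never visited.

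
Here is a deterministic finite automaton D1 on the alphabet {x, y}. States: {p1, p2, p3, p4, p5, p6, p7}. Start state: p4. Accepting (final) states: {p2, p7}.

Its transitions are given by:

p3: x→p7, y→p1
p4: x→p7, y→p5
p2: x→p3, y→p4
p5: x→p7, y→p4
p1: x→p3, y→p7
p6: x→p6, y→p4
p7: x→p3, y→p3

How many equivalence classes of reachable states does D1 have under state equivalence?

4

States {p2,p6} cannot be reached from the start state, so discard them.
P0 = {p7} | {p1,p3,p4,p5}.
Split {p1,p3,p4,p5} by δ(·,x) → {p3,p4,p5} and {p1}.
Refine {p3,p4,p5} on symbol y: members go to different blocks, giving {p4,p5} and {p3}.
No further refinement is possible. Final partition (4 blocks): {p7} | {p4,p5} | {p1} | {p3}.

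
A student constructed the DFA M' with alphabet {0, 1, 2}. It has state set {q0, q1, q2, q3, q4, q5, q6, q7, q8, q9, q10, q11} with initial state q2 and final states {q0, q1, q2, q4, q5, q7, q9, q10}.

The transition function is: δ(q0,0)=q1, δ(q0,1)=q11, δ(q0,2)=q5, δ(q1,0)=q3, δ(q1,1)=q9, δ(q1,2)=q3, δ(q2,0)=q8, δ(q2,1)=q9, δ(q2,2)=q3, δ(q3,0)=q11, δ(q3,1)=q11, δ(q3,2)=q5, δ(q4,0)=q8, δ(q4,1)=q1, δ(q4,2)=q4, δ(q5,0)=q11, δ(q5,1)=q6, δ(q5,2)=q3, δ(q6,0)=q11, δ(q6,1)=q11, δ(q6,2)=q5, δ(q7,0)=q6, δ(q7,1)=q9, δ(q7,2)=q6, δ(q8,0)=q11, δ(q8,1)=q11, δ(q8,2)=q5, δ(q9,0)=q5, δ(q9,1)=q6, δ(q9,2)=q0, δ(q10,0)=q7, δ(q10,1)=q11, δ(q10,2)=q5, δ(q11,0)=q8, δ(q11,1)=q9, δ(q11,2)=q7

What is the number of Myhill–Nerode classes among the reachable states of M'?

6

States {q4,q10} cannot be reached from the start state, so discard them.
P0 = {q0,q1,q2,q5,q7,q9} | {q3,q6,q8,q11}.
Split {q0,q1,q2,q5,q7,q9} by δ(·,0) → {q1,q2,q5,q7} and {q0,q9}.
On input 1, block {q1,q2,q5,q7} splits into {q1,q2,q7} and {q5}.
On input 1, block {q3,q6,q8,q11} splits into {q3,q6,q8} and {q11}.
On input 0, block {q0,q9} splits into {q0} and {q9}.
No further refinement is possible. Final partition (6 blocks): {q1,q2,q7} | {q3,q6,q8} | {q0} | {q5} | {q11} | {q9}.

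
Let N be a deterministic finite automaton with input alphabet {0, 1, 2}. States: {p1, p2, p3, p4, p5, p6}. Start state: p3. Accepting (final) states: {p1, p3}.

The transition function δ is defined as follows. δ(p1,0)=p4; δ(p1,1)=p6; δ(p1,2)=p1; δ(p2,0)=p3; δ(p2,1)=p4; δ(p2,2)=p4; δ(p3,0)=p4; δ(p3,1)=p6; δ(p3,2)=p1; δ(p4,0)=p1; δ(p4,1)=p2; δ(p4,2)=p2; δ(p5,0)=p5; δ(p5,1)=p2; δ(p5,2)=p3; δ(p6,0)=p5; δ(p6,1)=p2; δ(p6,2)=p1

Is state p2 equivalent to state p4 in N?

Every state is reachable, so we keep all 6.
Initial partition by acceptance: {p1,p3} | {p2,p4,p5,p6}.
Refine {p2,p4,p5,p6} on symbol 0: members go to different blocks, giving {p2,p4} and {p5,p6}.
Stable partition: {p1,p3} | {p2,p4} | {p5,p6} — 3 equivalence classes.
p2 and p4 lie in the same block of the stable partition, so they are equivalent — no string distinguishes them.

Yes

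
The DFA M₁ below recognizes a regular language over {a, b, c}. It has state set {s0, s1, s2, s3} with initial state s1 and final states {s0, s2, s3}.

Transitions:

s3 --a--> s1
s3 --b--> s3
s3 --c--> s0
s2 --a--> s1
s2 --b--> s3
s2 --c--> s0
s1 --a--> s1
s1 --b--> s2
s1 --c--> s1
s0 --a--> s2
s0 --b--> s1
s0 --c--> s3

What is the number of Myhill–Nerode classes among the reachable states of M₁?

All states are reachable from the start state.
P0 = {s0,s2,s3} | {s1}.
On input a, block {s0,s2,s3} splits into {s2,s3} and {s0}.
Stable partition: {s2,s3} | {s1} | {s0} — 3 equivalence classes.

3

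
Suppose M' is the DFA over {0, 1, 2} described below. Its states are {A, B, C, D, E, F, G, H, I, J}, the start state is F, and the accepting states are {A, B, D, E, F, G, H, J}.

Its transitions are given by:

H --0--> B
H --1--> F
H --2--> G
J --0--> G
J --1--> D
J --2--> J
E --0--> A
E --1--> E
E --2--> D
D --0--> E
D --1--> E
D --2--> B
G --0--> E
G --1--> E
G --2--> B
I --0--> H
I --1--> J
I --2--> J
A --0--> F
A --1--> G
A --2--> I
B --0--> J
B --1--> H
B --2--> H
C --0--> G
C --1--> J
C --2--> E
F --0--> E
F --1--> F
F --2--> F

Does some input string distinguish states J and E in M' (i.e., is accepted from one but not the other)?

States {C} cannot be reached from the start state, so discard them.
Initial partition by acceptance: {A,B,D,E,F,G,H,J} | {I}.
On input 2, block {A,B,D,E,F,G,H,J} splits into {B,D,E,F,G,H,J} and {A}.
Refine {B,D,E,F,G,H,J} on symbol 0: members go to different blocks, giving {B,D,F,G,H,J} and {E}.
Refine {B,D,F,G,H,J} on symbol 0: members go to different blocks, giving {B,H,J} and {D,F,G}.
On input 0, block {B,H,J} splits into {B,H} and {J}.
Split {B,H} by δ(·,0) → {B} and {H}.
Refine {D,F,G} on symbol 1: members go to different blocks, giving {D,G} and {F}.
Stable partition: {B} | {I} | {A} | {E} | {D,G} | {J} | {H} | {F} — 8 equivalence classes.
J and E end up in different blocks, so they are distinguishable. For instance, the string '02' is accepted from only J.

Yes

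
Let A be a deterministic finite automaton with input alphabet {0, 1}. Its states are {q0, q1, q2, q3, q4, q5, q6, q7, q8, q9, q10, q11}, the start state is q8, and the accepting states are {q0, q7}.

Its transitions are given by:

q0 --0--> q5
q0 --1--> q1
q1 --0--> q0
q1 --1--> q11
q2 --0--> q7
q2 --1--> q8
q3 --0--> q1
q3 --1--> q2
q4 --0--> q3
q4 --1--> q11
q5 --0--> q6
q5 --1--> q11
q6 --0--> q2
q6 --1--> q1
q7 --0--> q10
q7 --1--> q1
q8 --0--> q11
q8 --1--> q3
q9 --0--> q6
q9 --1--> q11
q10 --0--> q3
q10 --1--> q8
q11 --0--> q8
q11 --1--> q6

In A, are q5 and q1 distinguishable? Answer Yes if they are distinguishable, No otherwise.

States {q4,q9} cannot be reached from the start state, so discard them.
P0 = {q0,q7} | {q1,q2,q3,q5,q6,q8,q10,q11}.
On input 0, block {q1,q2,q3,q5,q6,q8,q10,q11} splits into {q3,q5,q6,q8,q10,q11} and {q1,q2}.
On input 0, block {q3,q5,q6,q8,q10,q11} splits into {q5,q8,q10,q11} and {q3,q6}.
Refine {q5,q8,q10,q11} on symbol 0: members go to different blocks, giving {q5,q10} and {q8,q11}.
Stable partition: {q0,q7} | {q5,q10} | {q1,q2} | {q3,q6} | {q8,q11} — 5 equivalence classes.
q5 and q1 end up in different blocks, so they are distinguishable. For instance, the string '0' is accepted from only q1.

Yes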